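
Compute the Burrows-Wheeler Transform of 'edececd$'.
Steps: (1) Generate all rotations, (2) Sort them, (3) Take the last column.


Rotations (sorted):
  0: $edececd -> last char: d
  1: cd$edece -> last char: e
  2: cecd$ede -> last char: e
  3: d$edecec -> last char: c
  4: dececd$e -> last char: e
  5: ecd$edec -> last char: c
  6: ececd$ed -> last char: d
  7: edececd$ -> last char: $


BWT = deececd$


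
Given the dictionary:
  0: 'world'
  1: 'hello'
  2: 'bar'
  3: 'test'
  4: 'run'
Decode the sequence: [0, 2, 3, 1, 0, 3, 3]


Look up each index in the dictionary:
  0 -> 'world'
  2 -> 'bar'
  3 -> 'test'
  1 -> 'hello'
  0 -> 'world'
  3 -> 'test'
  3 -> 'test'

Decoded: "world bar test hello world test test"


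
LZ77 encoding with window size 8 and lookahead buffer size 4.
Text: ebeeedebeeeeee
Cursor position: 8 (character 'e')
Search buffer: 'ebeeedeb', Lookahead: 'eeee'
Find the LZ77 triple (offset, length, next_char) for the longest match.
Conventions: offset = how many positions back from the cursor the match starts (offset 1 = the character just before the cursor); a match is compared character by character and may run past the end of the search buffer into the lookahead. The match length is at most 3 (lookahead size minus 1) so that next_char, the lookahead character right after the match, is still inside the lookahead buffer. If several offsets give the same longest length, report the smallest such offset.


Try each offset into the search buffer:
  offset=1 (pos 7, char 'b'): match length 0
  offset=2 (pos 6, char 'e'): match length 1
  offset=3 (pos 5, char 'd'): match length 0
  offset=4 (pos 4, char 'e'): match length 1
  offset=5 (pos 3, char 'e'): match length 2
  offset=6 (pos 2, char 'e'): match length 3
  offset=7 (pos 1, char 'b'): match length 0
  offset=8 (pos 0, char 'e'): match length 1
Longest match has length 3 at offset 6.
next_char = character at position 8 + 3 = 11 -> 'e'

Best match: offset=6, length=3 (matching 'eee' starting at position 2)
LZ77 triple: (6, 3, 'e')


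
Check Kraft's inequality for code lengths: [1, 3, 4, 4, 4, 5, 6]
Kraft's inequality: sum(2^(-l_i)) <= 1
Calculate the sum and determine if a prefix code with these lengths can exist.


Sum = 2^(-1) + 2^(-3) + 2^(-4) + 2^(-4) + 2^(-4) + 2^(-5) + 2^(-6)
    = 0.5 + 0.125 + 0.0625 + 0.0625 + 0.0625 + 0.03125 + 0.015625
    = 55/64 = 0.859375
Since 0.859375 <= 1, Kraft's inequality IS satisfied.
A prefix code with these lengths CAN exist.

Kraft sum = 0.859375. Satisfied.


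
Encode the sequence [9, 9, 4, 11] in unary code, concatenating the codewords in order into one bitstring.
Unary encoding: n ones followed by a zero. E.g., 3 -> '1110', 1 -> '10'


Encode each number as n ones followed by a terminating 0:
  9 -> 1111111110 (10 bits)
  9 -> 1111111110 (10 bits)
  4 -> 11110 (5 bits)
  11 -> 111111111110 (12 bits)
Total length = 10 + 10 + 5 + 12 = 37 bits.

Unary([9, 9, 4, 11]) = 1111111110111111111011110111111111110 (37 bits)


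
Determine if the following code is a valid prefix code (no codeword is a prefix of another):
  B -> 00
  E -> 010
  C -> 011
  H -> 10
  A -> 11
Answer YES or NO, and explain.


Checking each pair (does one codeword prefix another?):
  B='00' vs E='010': no prefix
  B='00' vs C='011': no prefix
  B='00' vs H='10': no prefix
  B='00' vs A='11': no prefix
  E='010' vs B='00': no prefix
  E='010' vs C='011': no prefix
  E='010' vs H='10': no prefix
  E='010' vs A='11': no prefix
  C='011' vs B='00': no prefix
  C='011' vs E='010': no prefix
  C='011' vs H='10': no prefix
  C='011' vs A='11': no prefix
  H='10' vs B='00': no prefix
  H='10' vs E='010': no prefix
  H='10' vs C='011': no prefix
  H='10' vs A='11': no prefix
  A='11' vs B='00': no prefix
  A='11' vs E='010': no prefix
  A='11' vs C='011': no prefix
  A='11' vs H='10': no prefix
No violation found over all pairs.

YES -- this is a valid prefix code. No codeword is a prefix of any other codeword.


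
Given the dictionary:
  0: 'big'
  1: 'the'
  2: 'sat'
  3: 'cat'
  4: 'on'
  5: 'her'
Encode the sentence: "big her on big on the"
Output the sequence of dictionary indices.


Look up each word in the dictionary:
  'big' -> 0
  'her' -> 5
  'on' -> 4
  'big' -> 0
  'on' -> 4
  'the' -> 1

Encoded: [0, 5, 4, 0, 4, 1]


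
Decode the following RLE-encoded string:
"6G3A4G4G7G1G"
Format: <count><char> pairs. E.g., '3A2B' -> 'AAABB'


Expanding each <count><char> pair:
  6G -> 'GGGGGG'
  3A -> 'AAA'
  4G -> 'GGGG'
  4G -> 'GGGG'
  7G -> 'GGGGGGG'
  1G -> 'G'

Decoded = GGGGGGAAAGGGGGGGGGGGGGGGG


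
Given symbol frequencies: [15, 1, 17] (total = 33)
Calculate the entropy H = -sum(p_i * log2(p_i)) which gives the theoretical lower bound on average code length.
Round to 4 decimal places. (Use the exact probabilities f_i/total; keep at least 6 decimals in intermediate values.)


Per-symbol terms -p_i * log2(p_i) with p_i = f_i/33:
  p = 15/33 = 0.454545: log2(p) = -1.137504, -p*log2(p) = 0.517047
  p = 1/33 = 0.030303: log2(p) = -5.044394, -p*log2(p) = 0.152860
  p = 17/33 = 0.515152: log2(p) = -0.956931, -p*log2(p) = 0.492965
H = 0.517047 + 0.152860 + 0.492965 = 1.162872

H = 1.1629 bits/symbol


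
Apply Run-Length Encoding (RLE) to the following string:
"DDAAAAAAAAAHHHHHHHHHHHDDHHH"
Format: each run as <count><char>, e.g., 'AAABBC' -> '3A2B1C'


Scanning runs left to right:
  i=0: run of 'D' x 2 -> '2D'
  i=2: run of 'A' x 9 -> '9A'
  i=11: run of 'H' x 11 -> '11H'
  i=22: run of 'D' x 2 -> '2D'
  i=24: run of 'H' x 3 -> '3H'

RLE = 2D9A11H2D3H


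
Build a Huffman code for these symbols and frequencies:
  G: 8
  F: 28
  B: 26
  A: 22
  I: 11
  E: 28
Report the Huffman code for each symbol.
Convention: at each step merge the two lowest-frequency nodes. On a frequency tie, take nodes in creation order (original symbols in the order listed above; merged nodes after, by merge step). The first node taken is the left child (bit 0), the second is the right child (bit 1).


Huffman tree construction:
Step 1: Merge G(8) + I(11) = 19
Step 2: Merge (G+I)(19) + A(22) = 41
Step 3: Merge B(26) + F(28) = 54
Step 4: Merge E(28) + ((G+I)+A)(41) = 69
Step 5: Merge (B+F)(54) + (E+((G+I)+A))(69) = 123
Read each symbol's code off the tree from the root (left child = 0, right child = 1).

Codes:
  G: 1100 (length 4)
  F: 01 (length 2)
  B: 00 (length 2)
  A: 111 (length 3)
  I: 1101 (length 4)
  E: 10 (length 2)
Average code length: 306/123 = 2.4878 bits/symbol


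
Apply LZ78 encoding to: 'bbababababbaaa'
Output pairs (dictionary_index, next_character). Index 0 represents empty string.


LZ78 encoding steps:
Dictionary: {0: ''}
Step 1: w='' (idx 0), next='b' -> output (0, 'b'), add 'b' as idx 1
Step 2: w='b' (idx 1), next='a' -> output (1, 'a'), add 'ba' as idx 2
Step 3: w='ba' (idx 2), next='b' -> output (2, 'b'), add 'bab' as idx 3
Step 4: w='' (idx 0), next='a' -> output (0, 'a'), add 'a' as idx 4
Step 5: w='bab' (idx 3), next='b' -> output (3, 'b'), add 'babb' as idx 5
Step 6: w='a' (idx 4), next='a' -> output (4, 'a'), add 'aa' as idx 6
Step 7: w='a' (idx 4), end of input -> output (4, '')


Encoded: [(0, 'b'), (1, 'a'), (2, 'b'), (0, 'a'), (3, 'b'), (4, 'a'), (4, '')]


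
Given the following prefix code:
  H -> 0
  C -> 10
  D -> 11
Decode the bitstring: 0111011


Decoding step by step:
Bits 0 -> H
Bits 11 -> D
Bits 10 -> C
Bits 11 -> D


Decoded message: HDCD


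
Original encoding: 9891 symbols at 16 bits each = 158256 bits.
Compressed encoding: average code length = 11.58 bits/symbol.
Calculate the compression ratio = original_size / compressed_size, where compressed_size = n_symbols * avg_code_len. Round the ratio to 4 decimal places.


original_size = n_symbols * orig_bits = 9891 * 16 = 158256 bits
compressed_size = n_symbols * avg_code_len = 9891 * 11.58 = 114537.78 bits
ratio = original_size / compressed_size = 158256 / 114537.78 = 1.3817

Compression ratio = 1.3817


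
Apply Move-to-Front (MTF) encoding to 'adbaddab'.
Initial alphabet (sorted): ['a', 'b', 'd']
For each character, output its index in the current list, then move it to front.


MTF encoding:
'a': index 0 in ['a', 'b', 'd'] -> ['a', 'b', 'd']
'd': index 2 in ['a', 'b', 'd'] -> ['d', 'a', 'b']
'b': index 2 in ['d', 'a', 'b'] -> ['b', 'd', 'a']
'a': index 2 in ['b', 'd', 'a'] -> ['a', 'b', 'd']
'd': index 2 in ['a', 'b', 'd'] -> ['d', 'a', 'b']
'd': index 0 in ['d', 'a', 'b'] -> ['d', 'a', 'b']
'a': index 1 in ['d', 'a', 'b'] -> ['a', 'd', 'b']
'b': index 2 in ['a', 'd', 'b'] -> ['b', 'a', 'd']


Output: [0, 2, 2, 2, 2, 0, 1, 2]


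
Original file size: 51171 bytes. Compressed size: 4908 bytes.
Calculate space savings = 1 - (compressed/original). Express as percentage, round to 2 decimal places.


ratio = compressed/original = 4908/51171 = 0.095914
savings = 1 - ratio = 1 - 0.095914 = 0.904086
as a percentage: 0.904086 * 100 = 90.41%

Space savings = 1 - 4908/51171 = 90.41%


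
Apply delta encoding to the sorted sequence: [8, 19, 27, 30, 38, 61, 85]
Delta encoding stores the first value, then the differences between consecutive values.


First value: 8
Deltas:
  19 - 8 = 11
  27 - 19 = 8
  30 - 27 = 3
  38 - 30 = 8
  61 - 38 = 23
  85 - 61 = 24


Delta encoded: [8, 11, 8, 3, 8, 23, 24]


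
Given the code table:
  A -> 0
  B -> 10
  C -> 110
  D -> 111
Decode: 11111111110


Decoding:
111 -> D
111 -> D
111 -> D
10 -> B


Result: DDDB


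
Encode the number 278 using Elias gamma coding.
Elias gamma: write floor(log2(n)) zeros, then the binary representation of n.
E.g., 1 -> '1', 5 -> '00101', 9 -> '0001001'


num_bits = floor(log2(278)) + 1 = 9
leading_zeros = num_bits - 1 = 8
binary(278) = 100010110

Elias gamma(278) = '00000000' + '100010110' = 00000000100010110 (17 bits)


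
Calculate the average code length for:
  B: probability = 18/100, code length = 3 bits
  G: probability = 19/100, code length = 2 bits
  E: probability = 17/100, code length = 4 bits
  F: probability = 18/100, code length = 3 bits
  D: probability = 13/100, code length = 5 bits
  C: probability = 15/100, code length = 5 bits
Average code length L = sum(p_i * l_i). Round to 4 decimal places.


Weighted contributions p_i * l_i:
  B: (18/100) * 3 = 54/100
  G: (19/100) * 2 = 38/100
  E: (17/100) * 4 = 68/100
  F: (18/100) * 3 = 54/100
  D: (13/100) * 5 = 65/100
  C: (15/100) * 5 = 75/100
Sum = (54 + 38 + 68 + 54 + 65 + 75)/100 = 354/100

L = 354/100 = 3.5400 bits/symbol


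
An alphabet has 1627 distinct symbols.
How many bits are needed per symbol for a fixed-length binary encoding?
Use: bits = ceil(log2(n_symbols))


log2(1627) = 10.668
Bracket: 2^10 = 1024 < 1627 <= 2^11 = 2048
So ceil(log2(1627)) = 11

bits = ceil(log2(1627)) = ceil(10.668) = 11 bits


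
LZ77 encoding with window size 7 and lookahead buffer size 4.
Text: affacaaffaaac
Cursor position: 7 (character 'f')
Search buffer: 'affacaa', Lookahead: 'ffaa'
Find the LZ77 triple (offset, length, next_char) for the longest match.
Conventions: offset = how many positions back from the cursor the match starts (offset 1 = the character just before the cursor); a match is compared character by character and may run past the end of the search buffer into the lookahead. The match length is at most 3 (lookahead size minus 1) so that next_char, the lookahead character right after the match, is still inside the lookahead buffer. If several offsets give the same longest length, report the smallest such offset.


Try each offset into the search buffer:
  offset=1 (pos 6, char 'a'): match length 0
  offset=2 (pos 5, char 'a'): match length 0
  offset=3 (pos 4, char 'c'): match length 0
  offset=4 (pos 3, char 'a'): match length 0
  offset=5 (pos 2, char 'f'): match length 1
  offset=6 (pos 1, char 'f'): match length 3
  offset=7 (pos 0, char 'a'): match length 0
Longest match has length 3 at offset 6.
next_char = character at position 7 + 3 = 10 -> 'a'

Best match: offset=6, length=3 (matching 'ffa' starting at position 1)
LZ77 triple: (6, 3, 'a')


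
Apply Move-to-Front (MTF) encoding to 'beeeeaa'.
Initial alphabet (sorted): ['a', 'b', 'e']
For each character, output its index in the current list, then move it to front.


MTF encoding:
'b': index 1 in ['a', 'b', 'e'] -> ['b', 'a', 'e']
'e': index 2 in ['b', 'a', 'e'] -> ['e', 'b', 'a']
'e': index 0 in ['e', 'b', 'a'] -> ['e', 'b', 'a']
'e': index 0 in ['e', 'b', 'a'] -> ['e', 'b', 'a']
'e': index 0 in ['e', 'b', 'a'] -> ['e', 'b', 'a']
'a': index 2 in ['e', 'b', 'a'] -> ['a', 'e', 'b']
'a': index 0 in ['a', 'e', 'b'] -> ['a', 'e', 'b']


Output: [1, 2, 0, 0, 0, 2, 0]


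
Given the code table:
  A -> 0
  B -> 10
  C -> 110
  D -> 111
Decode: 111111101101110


Decoding:
111 -> D
111 -> D
10 -> B
110 -> C
111 -> D
0 -> A


Result: DDBCDA


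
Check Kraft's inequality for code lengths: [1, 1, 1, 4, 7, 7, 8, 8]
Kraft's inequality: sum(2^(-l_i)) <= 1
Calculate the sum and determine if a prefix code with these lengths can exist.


Sum = 2^(-1) + 2^(-1) + 2^(-1) + 2^(-4) + 2^(-7) + 2^(-7) + 2^(-8) + 2^(-8)
    = 0.5 + 0.5 + 0.5 + 0.0625 + 0.0078125 + 0.0078125 + 0.00390625 + 0.00390625
    = 406/256 = 1.5859375
Since 1.5859375 > 1, Kraft's inequality is NOT satisfied.
A prefix code with these lengths CANNOT exist.

Kraft sum = 1.5859375. Not satisfied.


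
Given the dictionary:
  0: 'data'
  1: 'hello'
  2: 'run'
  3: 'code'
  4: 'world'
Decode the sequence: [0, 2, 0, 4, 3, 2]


Look up each index in the dictionary:
  0 -> 'data'
  2 -> 'run'
  0 -> 'data'
  4 -> 'world'
  3 -> 'code'
  2 -> 'run'

Decoded: "data run data world code run"


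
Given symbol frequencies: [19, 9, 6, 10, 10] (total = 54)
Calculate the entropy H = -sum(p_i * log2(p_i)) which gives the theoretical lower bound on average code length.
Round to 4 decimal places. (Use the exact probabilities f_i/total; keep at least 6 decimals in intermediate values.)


Per-symbol terms -p_i * log2(p_i) with p_i = f_i/54:
  p = 19/54 = 0.351852: log2(p) = -1.506960, -p*log2(p) = 0.530227
  p = 9/54 = 0.166667: log2(p) = -2.584963, -p*log2(p) = 0.430827
  p = 6/54 = 0.111111: log2(p) = -3.169925, -p*log2(p) = 0.352214
  p = 10/54 = 0.185185: log2(p) = -2.432959, -p*log2(p) = 0.450548
  p = 10/54 = 0.185185: log2(p) = -2.432959, -p*log2(p) = 0.450548
H = 0.530227 + 0.430827 + 0.352214 + 0.450548 + 0.450548 = 2.214364

H = 2.2144 bits/symbol


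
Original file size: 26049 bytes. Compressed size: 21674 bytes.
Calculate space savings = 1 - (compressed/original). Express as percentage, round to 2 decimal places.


ratio = compressed/original = 21674/26049 = 0.832047
savings = 1 - ratio = 1 - 0.832047 = 0.167953
as a percentage: 0.167953 * 100 = 16.8%

Space savings = 1 - 21674/26049 = 16.8%


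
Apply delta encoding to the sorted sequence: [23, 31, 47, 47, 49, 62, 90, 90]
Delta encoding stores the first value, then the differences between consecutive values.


First value: 23
Deltas:
  31 - 23 = 8
  47 - 31 = 16
  47 - 47 = 0
  49 - 47 = 2
  62 - 49 = 13
  90 - 62 = 28
  90 - 90 = 0


Delta encoded: [23, 8, 16, 0, 2, 13, 28, 0]


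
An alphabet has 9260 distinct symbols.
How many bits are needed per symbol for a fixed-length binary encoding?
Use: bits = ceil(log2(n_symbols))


log2(9260) = 13.1768
Bracket: 2^13 = 8192 < 9260 <= 2^14 = 16384
So ceil(log2(9260)) = 14

bits = ceil(log2(9260)) = ceil(13.1768) = 14 bits


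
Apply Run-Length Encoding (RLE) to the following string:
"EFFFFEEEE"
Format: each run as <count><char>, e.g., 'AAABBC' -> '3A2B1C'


Scanning runs left to right:
  i=0: run of 'E' x 1 -> '1E'
  i=1: run of 'F' x 4 -> '4F'
  i=5: run of 'E' x 4 -> '4E'

RLE = 1E4F4E


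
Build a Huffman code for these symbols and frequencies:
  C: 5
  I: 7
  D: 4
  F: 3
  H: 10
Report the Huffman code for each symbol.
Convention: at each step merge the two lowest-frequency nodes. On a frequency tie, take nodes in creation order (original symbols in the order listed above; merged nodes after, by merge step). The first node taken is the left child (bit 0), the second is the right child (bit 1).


Huffman tree construction:
Step 1: Merge F(3) + D(4) = 7
Step 2: Merge C(5) + I(7) = 12
Step 3: Merge (F+D)(7) + H(10) = 17
Step 4: Merge (C+I)(12) + ((F+D)+H)(17) = 29
Read each symbol's code off the tree from the root (left child = 0, right child = 1).

Codes:
  C: 00 (length 2)
  I: 01 (length 2)
  D: 101 (length 3)
  F: 100 (length 3)
  H: 11 (length 2)
Average code length: 65/29 = 2.2414 bits/symbol


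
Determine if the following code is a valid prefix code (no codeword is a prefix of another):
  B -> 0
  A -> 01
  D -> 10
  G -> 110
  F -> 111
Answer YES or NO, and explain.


Checking each pair (does one codeword prefix another?):
  B='0' vs A='01': prefix -- VIOLATION

NO -- this is NOT a valid prefix code. B (0) is a prefix of A (01).


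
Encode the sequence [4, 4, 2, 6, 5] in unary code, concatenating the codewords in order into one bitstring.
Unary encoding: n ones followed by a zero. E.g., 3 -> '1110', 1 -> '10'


Encode each number as n ones followed by a terminating 0:
  4 -> 11110 (5 bits)
  4 -> 11110 (5 bits)
  2 -> 110 (3 bits)
  6 -> 1111110 (7 bits)
  5 -> 111110 (6 bits)
Total length = 5 + 5 + 3 + 7 + 6 = 26 bits.

Unary([4, 4, 2, 6, 5]) = 11110111101101111110111110 (26 bits)


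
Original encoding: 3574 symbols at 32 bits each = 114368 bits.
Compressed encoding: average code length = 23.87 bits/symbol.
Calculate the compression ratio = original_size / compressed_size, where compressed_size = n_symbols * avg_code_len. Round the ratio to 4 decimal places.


original_size = n_symbols * orig_bits = 3574 * 32 = 114368 bits
compressed_size = n_symbols * avg_code_len = 3574 * 23.87 = 85311.38 bits
ratio = original_size / compressed_size = 114368 / 85311.38 = 1.3406

Compression ratio = 1.3406


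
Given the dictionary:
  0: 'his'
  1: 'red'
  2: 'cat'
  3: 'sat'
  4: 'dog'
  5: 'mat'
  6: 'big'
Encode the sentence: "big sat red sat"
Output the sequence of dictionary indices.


Look up each word in the dictionary:
  'big' -> 6
  'sat' -> 3
  'red' -> 1
  'sat' -> 3

Encoded: [6, 3, 1, 3]


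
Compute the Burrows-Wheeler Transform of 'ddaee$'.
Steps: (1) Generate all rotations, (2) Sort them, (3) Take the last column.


Rotations (sorted):
  0: $ddaee -> last char: e
  1: aee$dd -> last char: d
  2: daee$d -> last char: d
  3: ddaee$ -> last char: $
  4: e$ddae -> last char: e
  5: ee$dda -> last char: a


BWT = edd$ea


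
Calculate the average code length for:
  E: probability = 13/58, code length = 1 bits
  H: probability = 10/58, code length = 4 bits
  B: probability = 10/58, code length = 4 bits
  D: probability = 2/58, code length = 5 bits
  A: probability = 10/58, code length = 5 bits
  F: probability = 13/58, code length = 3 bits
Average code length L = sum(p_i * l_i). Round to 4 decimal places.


Weighted contributions p_i * l_i:
  E: (13/58) * 1 = 13/58
  H: (10/58) * 4 = 40/58
  B: (10/58) * 4 = 40/58
  D: (2/58) * 5 = 10/58
  A: (10/58) * 5 = 50/58
  F: (13/58) * 3 = 39/58
Sum = (13 + 40 + 40 + 10 + 50 + 39)/58 = 192/58

L = 192/58 = 3.3103 bits/symbol


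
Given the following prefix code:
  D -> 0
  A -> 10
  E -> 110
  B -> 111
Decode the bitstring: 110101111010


Decoding step by step:
Bits 110 -> E
Bits 10 -> A
Bits 111 -> B
Bits 10 -> A
Bits 10 -> A


Decoded message: EABAA


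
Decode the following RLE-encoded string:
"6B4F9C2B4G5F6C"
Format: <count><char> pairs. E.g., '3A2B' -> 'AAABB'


Expanding each <count><char> pair:
  6B -> 'BBBBBB'
  4F -> 'FFFF'
  9C -> 'CCCCCCCCC'
  2B -> 'BB'
  4G -> 'GGGG'
  5F -> 'FFFFF'
  6C -> 'CCCCCC'

Decoded = BBBBBBFFFFCCCCCCCCCBBGGGGFFFFFCCCCCC


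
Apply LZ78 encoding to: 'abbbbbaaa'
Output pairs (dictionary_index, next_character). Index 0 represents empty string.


LZ78 encoding steps:
Dictionary: {0: ''}
Step 1: w='' (idx 0), next='a' -> output (0, 'a'), add 'a' as idx 1
Step 2: w='' (idx 0), next='b' -> output (0, 'b'), add 'b' as idx 2
Step 3: w='b' (idx 2), next='b' -> output (2, 'b'), add 'bb' as idx 3
Step 4: w='bb' (idx 3), next='a' -> output (3, 'a'), add 'bba' as idx 4
Step 5: w='a' (idx 1), next='a' -> output (1, 'a'), add 'aa' as idx 5


Encoded: [(0, 'a'), (0, 'b'), (2, 'b'), (3, 'a'), (1, 'a')]


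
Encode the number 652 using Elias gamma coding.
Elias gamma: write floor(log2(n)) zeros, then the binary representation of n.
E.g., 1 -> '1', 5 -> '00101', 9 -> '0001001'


num_bits = floor(log2(652)) + 1 = 10
leading_zeros = num_bits - 1 = 9
binary(652) = 1010001100

Elias gamma(652) = '000000000' + '1010001100' = 0000000001010001100 (19 bits)


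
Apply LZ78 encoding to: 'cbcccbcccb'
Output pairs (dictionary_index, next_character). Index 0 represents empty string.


LZ78 encoding steps:
Dictionary: {0: ''}
Step 1: w='' (idx 0), next='c' -> output (0, 'c'), add 'c' as idx 1
Step 2: w='' (idx 0), next='b' -> output (0, 'b'), add 'b' as idx 2
Step 3: w='c' (idx 1), next='c' -> output (1, 'c'), add 'cc' as idx 3
Step 4: w='c' (idx 1), next='b' -> output (1, 'b'), add 'cb' as idx 4
Step 5: w='cc' (idx 3), next='c' -> output (3, 'c'), add 'ccc' as idx 5
Step 6: w='b' (idx 2), end of input -> output (2, '')


Encoded: [(0, 'c'), (0, 'b'), (1, 'c'), (1, 'b'), (3, 'c'), (2, '')]


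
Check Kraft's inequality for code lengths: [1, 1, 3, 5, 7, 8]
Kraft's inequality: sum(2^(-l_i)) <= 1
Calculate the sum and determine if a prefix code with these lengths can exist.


Sum = 2^(-1) + 2^(-1) + 2^(-3) + 2^(-5) + 2^(-7) + 2^(-8)
    = 0.5 + 0.5 + 0.125 + 0.03125 + 0.0078125 + 0.00390625
    = 299/256 = 1.16796875
Since 1.16796875 > 1, Kraft's inequality is NOT satisfied.
A prefix code with these lengths CANNOT exist.

Kraft sum = 1.16796875. Not satisfied.


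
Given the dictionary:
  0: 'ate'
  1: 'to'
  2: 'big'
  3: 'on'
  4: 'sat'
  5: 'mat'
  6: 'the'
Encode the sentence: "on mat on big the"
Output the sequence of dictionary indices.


Look up each word in the dictionary:
  'on' -> 3
  'mat' -> 5
  'on' -> 3
  'big' -> 2
  'the' -> 6

Encoded: [3, 5, 3, 2, 6]


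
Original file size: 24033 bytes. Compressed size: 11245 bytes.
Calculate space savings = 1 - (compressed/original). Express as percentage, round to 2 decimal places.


ratio = compressed/original = 11245/24033 = 0.467898
savings = 1 - ratio = 1 - 0.467898 = 0.532102
as a percentage: 0.532102 * 100 = 53.21%

Space savings = 1 - 11245/24033 = 53.21%


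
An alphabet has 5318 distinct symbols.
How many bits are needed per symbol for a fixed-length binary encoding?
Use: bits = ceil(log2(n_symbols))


log2(5318) = 12.3767
Bracket: 2^12 = 4096 < 5318 <= 2^13 = 8192
So ceil(log2(5318)) = 13

bits = ceil(log2(5318)) = ceil(12.3767) = 13 bits


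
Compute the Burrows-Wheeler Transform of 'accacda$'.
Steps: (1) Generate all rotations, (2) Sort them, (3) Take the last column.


Rotations (sorted):
  0: $accacda -> last char: a
  1: a$accacd -> last char: d
  2: accacda$ -> last char: $
  3: acda$acc -> last char: c
  4: cacda$ac -> last char: c
  5: ccacda$a -> last char: a
  6: cda$acca -> last char: a
  7: da$accac -> last char: c


BWT = ad$ccaac


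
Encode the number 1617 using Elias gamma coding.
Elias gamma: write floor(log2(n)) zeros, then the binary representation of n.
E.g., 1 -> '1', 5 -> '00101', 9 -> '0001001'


num_bits = floor(log2(1617)) + 1 = 11
leading_zeros = num_bits - 1 = 10
binary(1617) = 11001010001

Elias gamma(1617) = '0000000000' + '11001010001' = 000000000011001010001 (21 bits)


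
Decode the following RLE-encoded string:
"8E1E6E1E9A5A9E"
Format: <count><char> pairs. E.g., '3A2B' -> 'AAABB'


Expanding each <count><char> pair:
  8E -> 'EEEEEEEE'
  1E -> 'E'
  6E -> 'EEEEEE'
  1E -> 'E'
  9A -> 'AAAAAAAAA'
  5A -> 'AAAAA'
  9E -> 'EEEEEEEEE'

Decoded = EEEEEEEEEEEEEEEEAAAAAAAAAAAAAAEEEEEEEEE


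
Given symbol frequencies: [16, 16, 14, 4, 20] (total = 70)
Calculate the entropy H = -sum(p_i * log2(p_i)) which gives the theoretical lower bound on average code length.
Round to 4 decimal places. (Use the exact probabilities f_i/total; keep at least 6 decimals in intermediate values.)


Per-symbol terms -p_i * log2(p_i) with p_i = f_i/70:
  p = 16/70 = 0.228571: log2(p) = -2.129283, -p*log2(p) = 0.486693
  p = 16/70 = 0.228571: log2(p) = -2.129283, -p*log2(p) = 0.486693
  p = 14/70 = 0.200000: log2(p) = -2.321928, -p*log2(p) = 0.464386
  p = 4/70 = 0.057143: log2(p) = -4.129283, -p*log2(p) = 0.235959
  p = 20/70 = 0.285714: log2(p) = -1.807355, -p*log2(p) = 0.516387
H = 0.486693 + 0.486693 + 0.464386 + 0.235959 + 0.516387 = 2.190118

H = 2.1901 bits/symbol


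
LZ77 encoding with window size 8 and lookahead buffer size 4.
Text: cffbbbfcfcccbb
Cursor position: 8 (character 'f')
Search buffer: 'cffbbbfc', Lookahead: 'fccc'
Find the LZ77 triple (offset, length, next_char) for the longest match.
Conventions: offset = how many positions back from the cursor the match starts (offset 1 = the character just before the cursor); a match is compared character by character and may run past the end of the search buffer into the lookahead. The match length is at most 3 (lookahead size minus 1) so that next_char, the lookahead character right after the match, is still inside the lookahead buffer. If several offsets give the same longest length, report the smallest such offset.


Try each offset into the search buffer:
  offset=1 (pos 7, char 'c'): match length 0
  offset=2 (pos 6, char 'f'): match length 2
  offset=3 (pos 5, char 'b'): match length 0
  offset=4 (pos 4, char 'b'): match length 0
  offset=5 (pos 3, char 'b'): match length 0
  offset=6 (pos 2, char 'f'): match length 1
  offset=7 (pos 1, char 'f'): match length 1
  offset=8 (pos 0, char 'c'): match length 0
Longest match has length 2 at offset 2.
next_char = character at position 8 + 2 = 10 -> 'c'

Best match: offset=2, length=2 (matching 'fc' starting at position 6)
LZ77 triple: (2, 2, 'c')


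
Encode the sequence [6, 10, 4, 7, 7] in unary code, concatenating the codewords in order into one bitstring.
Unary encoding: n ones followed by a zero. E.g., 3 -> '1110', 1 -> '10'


Encode each number as n ones followed by a terminating 0:
  6 -> 1111110 (7 bits)
  10 -> 11111111110 (11 bits)
  4 -> 11110 (5 bits)
  7 -> 11111110 (8 bits)
  7 -> 11111110 (8 bits)
Total length = 7 + 11 + 5 + 8 + 8 = 39 bits.

Unary([6, 10, 4, 7, 7]) = 111111011111111110111101111111011111110 (39 bits)


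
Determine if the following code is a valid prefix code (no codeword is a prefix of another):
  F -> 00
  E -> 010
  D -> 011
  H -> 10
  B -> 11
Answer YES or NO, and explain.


Checking each pair (does one codeword prefix another?):
  F='00' vs E='010': no prefix
  F='00' vs D='011': no prefix
  F='00' vs H='10': no prefix
  F='00' vs B='11': no prefix
  E='010' vs F='00': no prefix
  E='010' vs D='011': no prefix
  E='010' vs H='10': no prefix
  E='010' vs B='11': no prefix
  D='011' vs F='00': no prefix
  D='011' vs E='010': no prefix
  D='011' vs H='10': no prefix
  D='011' vs B='11': no prefix
  H='10' vs F='00': no prefix
  H='10' vs E='010': no prefix
  H='10' vs D='011': no prefix
  H='10' vs B='11': no prefix
  B='11' vs F='00': no prefix
  B='11' vs E='010': no prefix
  B='11' vs D='011': no prefix
  B='11' vs H='10': no prefix
No violation found over all pairs.

YES -- this is a valid prefix code. No codeword is a prefix of any other codeword.


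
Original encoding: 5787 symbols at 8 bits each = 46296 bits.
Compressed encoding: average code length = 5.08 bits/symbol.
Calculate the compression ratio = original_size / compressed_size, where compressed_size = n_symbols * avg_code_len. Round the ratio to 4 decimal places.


original_size = n_symbols * orig_bits = 5787 * 8 = 46296 bits
compressed_size = n_symbols * avg_code_len = 5787 * 5.08 = 29397.96 bits
ratio = original_size / compressed_size = 46296 / 29397.96 = 1.5748

Compression ratio = 1.5748


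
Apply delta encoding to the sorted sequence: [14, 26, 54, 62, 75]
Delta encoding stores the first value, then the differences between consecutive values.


First value: 14
Deltas:
  26 - 14 = 12
  54 - 26 = 28
  62 - 54 = 8
  75 - 62 = 13


Delta encoded: [14, 12, 28, 8, 13]


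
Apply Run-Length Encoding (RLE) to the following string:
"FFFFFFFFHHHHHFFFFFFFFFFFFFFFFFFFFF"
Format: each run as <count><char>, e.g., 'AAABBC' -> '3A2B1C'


Scanning runs left to right:
  i=0: run of 'F' x 8 -> '8F'
  i=8: run of 'H' x 5 -> '5H'
  i=13: run of 'F' x 21 -> '21F'

RLE = 8F5H21F


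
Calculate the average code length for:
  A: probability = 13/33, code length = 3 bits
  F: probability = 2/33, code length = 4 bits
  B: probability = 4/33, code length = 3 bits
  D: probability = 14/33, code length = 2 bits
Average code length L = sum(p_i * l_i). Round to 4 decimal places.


Weighted contributions p_i * l_i:
  A: (13/33) * 3 = 39/33
  F: (2/33) * 4 = 8/33
  B: (4/33) * 3 = 12/33
  D: (14/33) * 2 = 28/33
Sum = (39 + 8 + 12 + 28)/33 = 87/33

L = 87/33 = 2.6364 bits/symbol


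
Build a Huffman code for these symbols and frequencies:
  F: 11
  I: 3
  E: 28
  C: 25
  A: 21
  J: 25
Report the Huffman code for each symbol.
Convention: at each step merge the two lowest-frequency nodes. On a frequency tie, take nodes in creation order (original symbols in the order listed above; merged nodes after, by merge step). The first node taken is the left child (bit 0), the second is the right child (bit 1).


Huffman tree construction:
Step 1: Merge I(3) + F(11) = 14
Step 2: Merge (I+F)(14) + A(21) = 35
Step 3: Merge C(25) + J(25) = 50
Step 4: Merge E(28) + ((I+F)+A)(35) = 63
Step 5: Merge (C+J)(50) + (E+((I+F)+A))(63) = 113
Read each symbol's code off the tree from the root (left child = 0, right child = 1).

Codes:
  F: 1101 (length 4)
  I: 1100 (length 4)
  E: 10 (length 2)
  C: 00 (length 2)
  A: 111 (length 3)
  J: 01 (length 2)
Average code length: 275/113 = 2.4336 bits/symbol


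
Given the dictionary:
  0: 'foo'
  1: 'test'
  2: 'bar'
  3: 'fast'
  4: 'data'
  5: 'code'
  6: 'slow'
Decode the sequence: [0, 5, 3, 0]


Look up each index in the dictionary:
  0 -> 'foo'
  5 -> 'code'
  3 -> 'fast'
  0 -> 'foo'

Decoded: "foo code fast foo"


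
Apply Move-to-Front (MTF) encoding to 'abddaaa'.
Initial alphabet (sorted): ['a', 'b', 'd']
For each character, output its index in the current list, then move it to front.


MTF encoding:
'a': index 0 in ['a', 'b', 'd'] -> ['a', 'b', 'd']
'b': index 1 in ['a', 'b', 'd'] -> ['b', 'a', 'd']
'd': index 2 in ['b', 'a', 'd'] -> ['d', 'b', 'a']
'd': index 0 in ['d', 'b', 'a'] -> ['d', 'b', 'a']
'a': index 2 in ['d', 'b', 'a'] -> ['a', 'd', 'b']
'a': index 0 in ['a', 'd', 'b'] -> ['a', 'd', 'b']
'a': index 0 in ['a', 'd', 'b'] -> ['a', 'd', 'b']


Output: [0, 1, 2, 0, 2, 0, 0]


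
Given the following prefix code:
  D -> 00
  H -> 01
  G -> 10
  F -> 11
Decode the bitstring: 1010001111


Decoding step by step:
Bits 10 -> G
Bits 10 -> G
Bits 00 -> D
Bits 11 -> F
Bits 11 -> F


Decoded message: GGDFF


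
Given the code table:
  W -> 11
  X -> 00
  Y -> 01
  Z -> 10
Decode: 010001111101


Decoding:
01 -> Y
00 -> X
01 -> Y
11 -> W
11 -> W
01 -> Y


Result: YXYWWY


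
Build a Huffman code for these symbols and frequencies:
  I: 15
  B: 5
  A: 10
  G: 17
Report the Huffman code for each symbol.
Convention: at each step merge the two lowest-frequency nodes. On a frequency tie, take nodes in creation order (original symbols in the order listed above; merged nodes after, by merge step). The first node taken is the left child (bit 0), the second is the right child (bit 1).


Huffman tree construction:
Step 1: Merge B(5) + A(10) = 15
Step 2: Merge I(15) + (B+A)(15) = 30
Step 3: Merge G(17) + (I+(B+A))(30) = 47
Read each symbol's code off the tree from the root (left child = 0, right child = 1).

Codes:
  I: 10 (length 2)
  B: 110 (length 3)
  A: 111 (length 3)
  G: 0 (length 1)
Average code length: 92/47 = 1.9574 bits/symbol


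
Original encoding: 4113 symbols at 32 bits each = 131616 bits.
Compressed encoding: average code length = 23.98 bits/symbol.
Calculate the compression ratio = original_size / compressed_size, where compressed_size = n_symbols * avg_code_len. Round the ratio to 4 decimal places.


original_size = n_symbols * orig_bits = 4113 * 32 = 131616 bits
compressed_size = n_symbols * avg_code_len = 4113 * 23.98 = 98629.74 bits
ratio = original_size / compressed_size = 131616 / 98629.74 = 1.3344

Compression ratio = 1.3344


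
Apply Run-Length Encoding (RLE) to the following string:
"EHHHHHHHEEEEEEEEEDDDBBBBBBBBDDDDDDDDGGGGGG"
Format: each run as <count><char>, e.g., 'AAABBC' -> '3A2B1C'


Scanning runs left to right:
  i=0: run of 'E' x 1 -> '1E'
  i=1: run of 'H' x 7 -> '7H'
  i=8: run of 'E' x 9 -> '9E'
  i=17: run of 'D' x 3 -> '3D'
  i=20: run of 'B' x 8 -> '8B'
  i=28: run of 'D' x 8 -> '8D'
  i=36: run of 'G' x 6 -> '6G'

RLE = 1E7H9E3D8B8D6G


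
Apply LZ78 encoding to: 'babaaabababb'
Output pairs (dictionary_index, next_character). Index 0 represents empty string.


LZ78 encoding steps:
Dictionary: {0: ''}
Step 1: w='' (idx 0), next='b' -> output (0, 'b'), add 'b' as idx 1
Step 2: w='' (idx 0), next='a' -> output (0, 'a'), add 'a' as idx 2
Step 3: w='b' (idx 1), next='a' -> output (1, 'a'), add 'ba' as idx 3
Step 4: w='a' (idx 2), next='a' -> output (2, 'a'), add 'aa' as idx 4
Step 5: w='ba' (idx 3), next='b' -> output (3, 'b'), add 'bab' as idx 5
Step 6: w='a' (idx 2), next='b' -> output (2, 'b'), add 'ab' as idx 6
Step 7: w='b' (idx 1), end of input -> output (1, '')


Encoded: [(0, 'b'), (0, 'a'), (1, 'a'), (2, 'a'), (3, 'b'), (2, 'b'), (1, '')]


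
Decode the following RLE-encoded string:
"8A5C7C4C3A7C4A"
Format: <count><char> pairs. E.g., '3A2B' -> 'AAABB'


Expanding each <count><char> pair:
  8A -> 'AAAAAAAA'
  5C -> 'CCCCC'
  7C -> 'CCCCCCC'
  4C -> 'CCCC'
  3A -> 'AAA'
  7C -> 'CCCCCCC'
  4A -> 'AAAA'

Decoded = AAAAAAAACCCCCCCCCCCCCCCCAAACCCCCCCAAAA


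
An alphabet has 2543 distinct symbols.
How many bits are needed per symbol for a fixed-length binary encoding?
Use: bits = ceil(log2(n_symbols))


log2(2543) = 11.3123
Bracket: 2^11 = 2048 < 2543 <= 2^12 = 4096
So ceil(log2(2543)) = 12

bits = ceil(log2(2543)) = ceil(11.3123) = 12 bits


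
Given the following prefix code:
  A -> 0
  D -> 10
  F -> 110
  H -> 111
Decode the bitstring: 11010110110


Decoding step by step:
Bits 110 -> F
Bits 10 -> D
Bits 110 -> F
Bits 110 -> F


Decoded message: FDFF


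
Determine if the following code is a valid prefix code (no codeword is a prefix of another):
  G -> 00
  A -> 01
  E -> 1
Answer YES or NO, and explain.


Checking each pair (does one codeword prefix another?):
  G='00' vs A='01': no prefix
  G='00' vs E='1': no prefix
  A='01' vs G='00': no prefix
  A='01' vs E='1': no prefix
  E='1' vs G='00': no prefix
  E='1' vs A='01': no prefix
No violation found over all pairs.

YES -- this is a valid prefix code. No codeword is a prefix of any other codeword.


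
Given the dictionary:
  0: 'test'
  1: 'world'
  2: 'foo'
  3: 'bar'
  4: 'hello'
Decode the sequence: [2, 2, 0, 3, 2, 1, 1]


Look up each index in the dictionary:
  2 -> 'foo'
  2 -> 'foo'
  0 -> 'test'
  3 -> 'bar'
  2 -> 'foo'
  1 -> 'world'
  1 -> 'world'

Decoded: "foo foo test bar foo world world"


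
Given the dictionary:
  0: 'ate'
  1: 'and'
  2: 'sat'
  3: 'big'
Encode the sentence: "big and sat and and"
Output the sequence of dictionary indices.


Look up each word in the dictionary:
  'big' -> 3
  'and' -> 1
  'sat' -> 2
  'and' -> 1
  'and' -> 1

Encoded: [3, 1, 2, 1, 1]


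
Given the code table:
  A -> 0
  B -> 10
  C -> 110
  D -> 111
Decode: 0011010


Decoding:
0 -> A
0 -> A
110 -> C
10 -> B


Result: AACB


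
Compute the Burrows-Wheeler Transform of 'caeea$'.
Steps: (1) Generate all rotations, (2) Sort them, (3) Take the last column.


Rotations (sorted):
  0: $caeea -> last char: a
  1: a$caee -> last char: e
  2: aeea$c -> last char: c
  3: caeea$ -> last char: $
  4: ea$cae -> last char: e
  5: eea$ca -> last char: a


BWT = aec$ea


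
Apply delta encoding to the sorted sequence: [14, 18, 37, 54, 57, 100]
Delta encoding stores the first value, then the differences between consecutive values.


First value: 14
Deltas:
  18 - 14 = 4
  37 - 18 = 19
  54 - 37 = 17
  57 - 54 = 3
  100 - 57 = 43


Delta encoded: [14, 4, 19, 17, 3, 43]


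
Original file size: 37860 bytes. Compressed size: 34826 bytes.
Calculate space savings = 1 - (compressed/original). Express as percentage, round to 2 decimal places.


ratio = compressed/original = 34826/37860 = 0.919863
savings = 1 - ratio = 1 - 0.919863 = 0.080137
as a percentage: 0.080137 * 100 = 8.01%

Space savings = 1 - 34826/37860 = 8.01%


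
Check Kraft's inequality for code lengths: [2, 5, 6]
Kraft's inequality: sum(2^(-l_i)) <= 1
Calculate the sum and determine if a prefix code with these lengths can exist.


Sum = 2^(-2) + 2^(-5) + 2^(-6)
    = 0.25 + 0.03125 + 0.015625
    = 19/64 = 0.296875
Since 0.296875 <= 1, Kraft's inequality IS satisfied.
A prefix code with these lengths CAN exist.

Kraft sum = 0.296875. Satisfied.


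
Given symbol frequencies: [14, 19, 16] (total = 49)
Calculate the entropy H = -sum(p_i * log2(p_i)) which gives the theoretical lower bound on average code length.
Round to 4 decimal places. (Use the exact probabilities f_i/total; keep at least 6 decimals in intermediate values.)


Per-symbol terms -p_i * log2(p_i) with p_i = f_i/49:
  p = 14/49 = 0.285714: log2(p) = -1.807355, -p*log2(p) = 0.516387
  p = 19/49 = 0.387755: log2(p) = -1.366782, -p*log2(p) = 0.529977
  p = 16/49 = 0.326531: log2(p) = -1.614710, -p*log2(p) = 0.527252
H = 0.516387 + 0.529977 + 0.527252 = 1.573616

H = 1.5736 bits/symbol


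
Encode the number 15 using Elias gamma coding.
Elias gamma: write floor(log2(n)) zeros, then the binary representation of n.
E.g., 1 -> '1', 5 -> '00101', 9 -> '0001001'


num_bits = floor(log2(15)) + 1 = 4
leading_zeros = num_bits - 1 = 3
binary(15) = 1111

Elias gamma(15) = '000' + '1111' = 0001111 (7 bits)


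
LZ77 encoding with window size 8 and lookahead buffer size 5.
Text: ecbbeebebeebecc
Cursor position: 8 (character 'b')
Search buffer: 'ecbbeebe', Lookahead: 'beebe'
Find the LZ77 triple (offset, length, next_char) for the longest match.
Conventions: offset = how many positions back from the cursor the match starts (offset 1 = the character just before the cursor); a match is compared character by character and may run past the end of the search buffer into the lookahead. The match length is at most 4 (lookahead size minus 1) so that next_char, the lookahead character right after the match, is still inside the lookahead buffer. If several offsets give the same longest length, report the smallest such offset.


Try each offset into the search buffer:
  offset=1 (pos 7, char 'e'): match length 0
  offset=2 (pos 6, char 'b'): match length 2
  offset=3 (pos 5, char 'e'): match length 0
  offset=4 (pos 4, char 'e'): match length 0
  offset=5 (pos 3, char 'b'): match length 4
  offset=6 (pos 2, char 'b'): match length 1
  offset=7 (pos 1, char 'c'): match length 0
  offset=8 (pos 0, char 'e'): match length 0
Longest match has length 4 at offset 5.
next_char = character at position 8 + 4 = 12 -> 'e'

Best match: offset=5, length=4 (matching 'beeb' starting at position 3)
LZ77 triple: (5, 4, 'e')


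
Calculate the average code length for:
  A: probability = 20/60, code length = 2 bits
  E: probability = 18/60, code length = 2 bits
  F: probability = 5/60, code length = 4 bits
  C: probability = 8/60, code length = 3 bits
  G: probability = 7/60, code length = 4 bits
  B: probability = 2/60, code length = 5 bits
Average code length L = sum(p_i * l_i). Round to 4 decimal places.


Weighted contributions p_i * l_i:
  A: (20/60) * 2 = 40/60
  E: (18/60) * 2 = 36/60
  F: (5/60) * 4 = 20/60
  C: (8/60) * 3 = 24/60
  G: (7/60) * 4 = 28/60
  B: (2/60) * 5 = 10/60
Sum = (40 + 36 + 20 + 24 + 28 + 10)/60 = 158/60

L = 158/60 = 2.6333 bits/symbol


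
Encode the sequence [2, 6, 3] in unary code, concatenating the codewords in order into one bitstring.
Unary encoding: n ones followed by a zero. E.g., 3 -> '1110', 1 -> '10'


Encode each number as n ones followed by a terminating 0:
  2 -> 110 (3 bits)
  6 -> 1111110 (7 bits)
  3 -> 1110 (4 bits)
Total length = 3 + 7 + 4 = 14 bits.

Unary([2, 6, 3]) = 11011111101110 (14 bits)
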